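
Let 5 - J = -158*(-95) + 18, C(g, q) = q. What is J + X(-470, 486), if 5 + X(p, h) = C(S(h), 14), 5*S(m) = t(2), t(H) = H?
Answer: -15014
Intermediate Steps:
S(m) = ⅖ (S(m) = (⅕)*2 = ⅖)
X(p, h) = 9 (X(p, h) = -5 + 14 = 9)
J = -15023 (J = 5 - (-158*(-95) + 18) = 5 - (15010 + 18) = 5 - 1*15028 = 5 - 15028 = -15023)
J + X(-470, 486) = -15023 + 9 = -15014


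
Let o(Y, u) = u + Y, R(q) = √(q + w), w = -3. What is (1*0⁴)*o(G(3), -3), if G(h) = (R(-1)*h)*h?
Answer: 0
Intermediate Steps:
R(q) = √(-3 + q) (R(q) = √(q - 3) = √(-3 + q))
G(h) = 2*I*h² (G(h) = (√(-3 - 1)*h)*h = (√(-4)*h)*h = ((2*I)*h)*h = (2*I*h)*h = 2*I*h²)
o(Y, u) = Y + u
(1*0⁴)*o(G(3), -3) = (1*0⁴)*(2*I*3² - 3) = (1*0)*(2*I*9 - 3) = 0*(18*I - 3) = 0*(-3 + 18*I) = 0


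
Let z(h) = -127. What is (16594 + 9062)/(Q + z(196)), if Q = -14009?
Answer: -1069/589 ≈ -1.8149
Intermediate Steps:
(16594 + 9062)/(Q + z(196)) = (16594 + 9062)/(-14009 - 127) = 25656/(-14136) = 25656*(-1/14136) = -1069/589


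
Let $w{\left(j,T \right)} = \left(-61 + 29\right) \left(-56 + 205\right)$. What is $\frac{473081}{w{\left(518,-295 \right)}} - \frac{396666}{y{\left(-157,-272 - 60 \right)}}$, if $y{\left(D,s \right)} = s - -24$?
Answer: $\frac{436398635}{367136} \approx 1188.7$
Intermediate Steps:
$y{\left(D,s \right)} = 24 + s$ ($y{\left(D,s \right)} = s + 24 = 24 + s$)
$w{\left(j,T \right)} = -4768$ ($w{\left(j,T \right)} = \left(-32\right) 149 = -4768$)
$\frac{473081}{w{\left(518,-295 \right)}} - \frac{396666}{y{\left(-157,-272 - 60 \right)}} = \frac{473081}{-4768} - \frac{396666}{24 - 332} = 473081 \left(- \frac{1}{4768}\right) - \frac{396666}{24 - 332} = - \frac{473081}{4768} - \frac{396666}{24 - 332} = - \frac{473081}{4768} - \frac{396666}{-308} = - \frac{473081}{4768} - - \frac{198333}{154} = - \frac{473081}{4768} + \frac{198333}{154} = \frac{436398635}{367136}$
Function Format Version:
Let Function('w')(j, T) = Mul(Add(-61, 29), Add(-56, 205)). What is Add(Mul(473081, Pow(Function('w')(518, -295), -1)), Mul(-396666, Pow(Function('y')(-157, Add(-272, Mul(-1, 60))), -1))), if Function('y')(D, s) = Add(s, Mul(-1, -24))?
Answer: Rational(436398635, 367136) ≈ 1188.7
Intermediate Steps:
Function('y')(D, s) = Add(24, s) (Function('y')(D, s) = Add(s, 24) = Add(24, s))
Function('w')(j, T) = -4768 (Function('w')(j, T) = Mul(-32, 149) = -4768)
Add(Mul(473081, Pow(Function('w')(518, -295), -1)), Mul(-396666, Pow(Function('y')(-157, Add(-272, Mul(-1, 60))), -1))) = Add(Mul(473081, Pow(-4768, -1)), Mul(-396666, Pow(Add(24, Add(-272, Mul(-1, 60))), -1))) = Add(Mul(473081, Rational(-1, 4768)), Mul(-396666, Pow(Add(24, Add(-272, -60)), -1))) = Add(Rational(-473081, 4768), Mul(-396666, Pow(Add(24, -332), -1))) = Add(Rational(-473081, 4768), Mul(-396666, Pow(-308, -1))) = Add(Rational(-473081, 4768), Mul(-396666, Rational(-1, 308))) = Add(Rational(-473081, 4768), Rational(198333, 154)) = Rational(436398635, 367136)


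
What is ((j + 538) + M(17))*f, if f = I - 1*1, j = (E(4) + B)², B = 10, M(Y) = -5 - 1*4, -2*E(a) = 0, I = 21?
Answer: 12580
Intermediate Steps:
E(a) = 0 (E(a) = -½*0 = 0)
M(Y) = -9 (M(Y) = -5 - 4 = -9)
j = 100 (j = (0 + 10)² = 10² = 100)
f = 20 (f = 21 - 1*1 = 21 - 1 = 20)
((j + 538) + M(17))*f = ((100 + 538) - 9)*20 = (638 - 9)*20 = 629*20 = 12580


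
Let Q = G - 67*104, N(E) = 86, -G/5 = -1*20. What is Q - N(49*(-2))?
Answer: -6954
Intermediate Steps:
G = 100 (G = -(-5)*20 = -5*(-20) = 100)
Q = -6868 (Q = 100 - 67*104 = 100 - 6968 = -6868)
Q - N(49*(-2)) = -6868 - 1*86 = -6868 - 86 = -6954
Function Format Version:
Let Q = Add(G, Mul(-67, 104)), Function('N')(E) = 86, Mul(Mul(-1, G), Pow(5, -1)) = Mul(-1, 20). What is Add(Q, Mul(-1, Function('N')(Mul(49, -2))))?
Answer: -6954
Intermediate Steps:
G = 100 (G = Mul(-5, Mul(-1, 20)) = Mul(-5, -20) = 100)
Q = -6868 (Q = Add(100, Mul(-67, 104)) = Add(100, -6968) = -6868)
Add(Q, Mul(-1, Function('N')(Mul(49, -2)))) = Add(-6868, Mul(-1, 86)) = Add(-6868, -86) = -6954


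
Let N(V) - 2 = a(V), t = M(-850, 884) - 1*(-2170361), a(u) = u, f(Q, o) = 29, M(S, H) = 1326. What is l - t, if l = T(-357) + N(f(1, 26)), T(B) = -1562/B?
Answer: -775279630/357 ≈ -2.1717e+6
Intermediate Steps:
t = 2171687 (t = 1326 - 1*(-2170361) = 1326 + 2170361 = 2171687)
N(V) = 2 + V
l = 12629/357 (l = -1562/(-357) + (2 + 29) = -1562*(-1/357) + 31 = 1562/357 + 31 = 12629/357 ≈ 35.375)
l - t = 12629/357 - 1*2171687 = 12629/357 - 2171687 = -775279630/357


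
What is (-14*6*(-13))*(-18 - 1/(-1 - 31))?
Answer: -156975/8 ≈ -19622.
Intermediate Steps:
(-14*6*(-13))*(-18 - 1/(-1 - 31)) = (-84*(-13))*(-18 - 1/(-32)) = 1092*(-18 - 1*(-1/32)) = 1092*(-18 + 1/32) = 1092*(-575/32) = -156975/8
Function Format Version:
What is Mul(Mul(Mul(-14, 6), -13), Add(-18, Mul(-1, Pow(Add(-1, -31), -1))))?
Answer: Rational(-156975, 8) ≈ -19622.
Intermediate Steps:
Mul(Mul(Mul(-14, 6), -13), Add(-18, Mul(-1, Pow(Add(-1, -31), -1)))) = Mul(Mul(-84, -13), Add(-18, Mul(-1, Pow(-32, -1)))) = Mul(1092, Add(-18, Mul(-1, Rational(-1, 32)))) = Mul(1092, Add(-18, Rational(1, 32))) = Mul(1092, Rational(-575, 32)) = Rational(-156975, 8)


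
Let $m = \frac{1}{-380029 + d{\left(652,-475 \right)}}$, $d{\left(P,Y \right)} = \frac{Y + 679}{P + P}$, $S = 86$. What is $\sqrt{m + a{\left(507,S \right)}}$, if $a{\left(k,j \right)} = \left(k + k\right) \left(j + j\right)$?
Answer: $\frac{\sqrt{2676915868874471355494}}{123889403} \approx 417.62$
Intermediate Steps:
$d{\left(P,Y \right)} = \frac{679 + Y}{2 P}$
$a{\left(k,j \right)} = 4 j k$ ($a{\left(k,j \right)} = 2 k 2 j = 4 j k$)
$m = - \frac{326}{123889403}$ ($m = \frac{1}{-380029 + \frac{679 - 475}{2 \cdot 652}} = \frac{1}{-380029 + \frac{1}{2} \cdot \frac{1}{652} \cdot 204} = \frac{1}{-380029 + \frac{51}{326}} = \frac{1}{- \frac{123889403}{326}} = - \frac{326}{123889403} \approx -2.6314 \cdot 10^{-6}$)
$\sqrt{m + a{\left(507,S \right)}} = \sqrt{- \frac{326}{123889403} + 4 \cdot 86 \cdot 507} = \sqrt{- \frac{326}{123889403} + 174408} = \sqrt{\frac{21607302998098}{123889403}} = \frac{\sqrt{2676915868874471355494}}{123889403}$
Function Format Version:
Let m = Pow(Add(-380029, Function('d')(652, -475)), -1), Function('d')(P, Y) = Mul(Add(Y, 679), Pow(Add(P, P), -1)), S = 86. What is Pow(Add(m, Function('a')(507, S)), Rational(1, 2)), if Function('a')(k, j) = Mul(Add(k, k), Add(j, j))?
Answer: Mul(Rational(1, 123889403), Pow(2676915868874471355494, Rational(1, 2))) ≈ 417.62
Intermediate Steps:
Function('d')(P, Y) = Mul(Rational(1, 2), Pow(P, -1), Add(679, Y)) (Function('d')(P, Y) = Mul(Add(679, Y), Pow(Mul(2, P), -1)) = Mul(Add(679, Y), Mul(Rational(1, 2), Pow(P, -1))) = Mul(Rational(1, 2), Pow(P, -1), Add(679, Y)))
Function('a')(k, j) = Mul(4, j, k) (Function('a')(k, j) = Mul(Mul(2, k), Mul(2, j)) = Mul(4, j, k))
m = Rational(-326, 123889403) (m = Pow(Add(-380029, Mul(Rational(1, 2), Pow(652, -1), Add(679, -475))), -1) = Pow(Add(-380029, Mul(Rational(1, 2), Rational(1, 652), 204)), -1) = Pow(Add(-380029, Rational(51, 326)), -1) = Pow(Rational(-123889403, 326), -1) = Rational(-326, 123889403) ≈ -2.6314e-6)
Pow(Add(m, Function('a')(507, S)), Rational(1, 2)) = Pow(Add(Rational(-326, 123889403), Mul(4, 86, 507)), Rational(1, 2)) = Pow(Add(Rational(-326, 123889403), 174408), Rational(1, 2)) = Pow(Rational(21607302998098, 123889403), Rational(1, 2)) = Mul(Rational(1, 123889403), Pow(2676915868874471355494, Rational(1, 2)))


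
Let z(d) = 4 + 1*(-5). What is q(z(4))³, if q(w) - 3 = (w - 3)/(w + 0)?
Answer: 343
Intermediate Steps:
z(d) = -1 (z(d) = 4 - 5 = -1)
q(w) = 3 + (-3 + w)/w (q(w) = 3 + (w - 3)/(w + 0) = 3 + (-3 + w)/w)
q(z(4))³ = (4 - 3/(-1))³ = (4 - 3*(-1))³ = (4 + 3)³ = 7³ = 343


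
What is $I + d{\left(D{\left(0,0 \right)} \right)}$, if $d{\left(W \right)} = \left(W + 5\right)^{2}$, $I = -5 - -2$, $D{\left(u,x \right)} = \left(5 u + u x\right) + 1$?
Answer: $33$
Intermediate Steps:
$D{\left(u,x \right)} = 1 + 5 u + u x$
$I = -3$ ($I = -5 + 2 = -3$)
$d{\left(W \right)} = \left(5 + W\right)^{2}$
$I + d{\left(D{\left(0,0 \right)} \right)} = -3 + \left(5 + \left(1 + 5 \cdot 0 + 0 \cdot 0\right)\right)^{2} = -3 + \left(5 + \left(1 + 0 + 0\right)\right)^{2} = -3 + \left(5 + 1\right)^{2} = -3 + 6^{2} = -3 + 36 = 33$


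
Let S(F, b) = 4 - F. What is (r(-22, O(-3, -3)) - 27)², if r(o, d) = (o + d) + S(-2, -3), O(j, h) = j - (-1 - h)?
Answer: 2304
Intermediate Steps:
O(j, h) = 1 + h + j (O(j, h) = j + (1 + h) = 1 + h + j)
r(o, d) = 6 + d + o (r(o, d) = (o + d) + (4 - 1*(-2)) = (d + o) + (4 + 2) = (d + o) + 6 = 6 + d + o)
(r(-22, O(-3, -3)) - 27)² = ((6 + (1 - 3 - 3) - 22) - 27)² = ((6 - 5 - 22) - 27)² = (-21 - 27)² = (-48)² = 2304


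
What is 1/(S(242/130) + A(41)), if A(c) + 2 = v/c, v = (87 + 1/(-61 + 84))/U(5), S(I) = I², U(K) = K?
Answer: 3984175/7529803 ≈ 0.52912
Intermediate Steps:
v = 2002/115 (v = (87 + 1/(-61 + 84))/5 = (87 + 1/23)*(⅕) = (2002/23)*(⅕) = 2002/115 ≈ 17.409)
A(c) = -2 + 2002/(115*c)
1/(S(242/130) + A(41)) = 1/((242/130)² + (-2 + (2002/115)/41)) = 1/((242*(1/130))² + (-2 + (2002/115)*(1/41))) = 1/((121/65)² + (-2 + 2002/4715)) = 1/(14641/4225 - 7428/4715) = 1/(7529803/3984175) = 3984175/7529803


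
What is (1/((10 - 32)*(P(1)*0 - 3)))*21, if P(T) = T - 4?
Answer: 7/22 ≈ 0.31818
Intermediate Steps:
P(T) = -4 + T
(1/((10 - 32)*(P(1)*0 - 3)))*21 = (1/((10 - 32)*((-4 + 1)*0 - 3)))*21 = (1/((-22)*(-3*0 - 3)))*21 = -1/(22*(0 - 3))*21 = -1/22/(-3)*21 = -1/22*(-⅓)*21 = (1/66)*21 = 7/22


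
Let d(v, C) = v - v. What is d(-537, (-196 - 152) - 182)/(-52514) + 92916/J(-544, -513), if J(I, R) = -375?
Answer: -30972/125 ≈ -247.78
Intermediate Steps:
d(v, C) = 0
d(-537, (-196 - 152) - 182)/(-52514) + 92916/J(-544, -513) = 0/(-52514) + 92916/(-375) = 0*(-1/52514) + 92916*(-1/375) = 0 - 30972/125 = -30972/125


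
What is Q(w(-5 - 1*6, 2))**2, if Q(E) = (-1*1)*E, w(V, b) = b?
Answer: 4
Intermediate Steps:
Q(E) = -E
Q(w(-5 - 1*6, 2))**2 = (-1*2)**2 = (-2)**2 = 4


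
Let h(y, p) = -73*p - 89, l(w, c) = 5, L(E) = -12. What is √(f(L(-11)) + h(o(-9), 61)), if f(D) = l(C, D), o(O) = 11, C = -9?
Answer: I*√4537 ≈ 67.357*I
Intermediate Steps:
f(D) = 5
h(y, p) = -89 - 73*p
√(f(L(-11)) + h(o(-9), 61)) = √(5 + (-89 - 73*61)) = √(5 + (-89 - 4453)) = √(5 - 4542) = √(-4537) = I*√4537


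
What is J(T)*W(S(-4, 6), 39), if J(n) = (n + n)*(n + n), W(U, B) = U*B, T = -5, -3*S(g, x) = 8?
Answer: -10400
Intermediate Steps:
S(g, x) = -8/3 (S(g, x) = -⅓*8 = -8/3)
W(U, B) = B*U
J(n) = 4*n² (J(n) = (2*n)*(2*n) = 4*n²)
J(T)*W(S(-4, 6), 39) = (4*(-5)²)*(39*(-8/3)) = (4*25)*(-104) = 100*(-104) = -10400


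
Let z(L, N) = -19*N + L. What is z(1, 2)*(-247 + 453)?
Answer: -7622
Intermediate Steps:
z(L, N) = L - 19*N
z(1, 2)*(-247 + 453) = (1 - 19*2)*(-247 + 453) = (1 - 38)*206 = -37*206 = -7622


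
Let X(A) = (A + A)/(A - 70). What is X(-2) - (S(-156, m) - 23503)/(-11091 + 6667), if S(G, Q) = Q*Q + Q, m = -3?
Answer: -209261/39816 ≈ -5.2557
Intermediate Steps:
X(A) = 2*A/(-70 + A) (X(A) = (2*A)/(-70 + A) = 2*A/(-70 + A))
S(G, Q) = Q + Q² (S(G, Q) = Q² + Q = Q + Q²)
X(-2) - (S(-156, m) - 23503)/(-11091 + 6667) = 2*(-2)/(-70 - 2) - (-3*(1 - 3) - 23503)/(-11091 + 6667) = 2*(-2)/(-72) - (-3*(-2) - 23503)/(-4424) = 2*(-2)*(-1/72) - (6 - 23503)*(-1)/4424 = 1/18 - (-23497)*(-1)/4424 = 1/18 - 1*23497/4424 = 1/18 - 23497/4424 = -209261/39816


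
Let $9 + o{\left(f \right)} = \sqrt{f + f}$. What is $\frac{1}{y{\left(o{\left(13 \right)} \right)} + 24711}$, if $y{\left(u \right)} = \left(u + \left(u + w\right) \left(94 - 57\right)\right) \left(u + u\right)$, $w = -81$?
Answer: $\frac{86789}{6123155377} + \frac{7362 \sqrt{26}}{6123155377} \approx 2.0305 \cdot 10^{-5}$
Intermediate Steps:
$o{\left(f \right)} = -9 + \sqrt{2} \sqrt{f}$ ($o{\left(f \right)} = -9 + \sqrt{f + f} = -9 + \sqrt{2 f} = -9 + \sqrt{2} \sqrt{f}$)
$y{\left(u \right)} = 2 u \left(-2997 + 38 u\right)$ ($y{\left(u \right)} = \left(u + \left(u - 81\right) \left(94 - 57\right)\right) \left(u + u\right) = \left(u + \left(-81 + u\right) 37\right) 2 u = \left(u + \left(-2997 + 37 u\right)\right) 2 u = \left(-2997 + 38 u\right) 2 u = 2 u \left(-2997 + 38 u\right)$)
$\frac{1}{y{\left(o{\left(13 \right)} \right)} + 24711} = \frac{1}{2 \left(-9 + \sqrt{2} \sqrt{13}\right) \left(-2997 + 38 \left(-9 + \sqrt{2} \sqrt{13}\right)\right) + 24711} = \frac{1}{2 \left(-9 + \sqrt{26}\right) \left(-2997 + 38 \left(-9 + \sqrt{26}\right)\right) + 24711} = \frac{1}{2 \left(-9 + \sqrt{26}\right) \left(-2997 - \left(342 - 38 \sqrt{26}\right)\right) + 24711} = \frac{1}{2 \left(-9 + \sqrt{26}\right) \left(-3339 + 38 \sqrt{26}\right) + 24711} = \frac{1}{2 \left(-3339 + 38 \sqrt{26}\right) \left(-9 + \sqrt{26}\right) + 24711} = \frac{1}{24711 + 2 \left(-3339 + 38 \sqrt{26}\right) \left(-9 + \sqrt{26}\right)}$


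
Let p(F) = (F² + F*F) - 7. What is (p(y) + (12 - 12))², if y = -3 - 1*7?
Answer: 37249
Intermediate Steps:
y = -10 (y = -3 - 7 = -10)
p(F) = -7 + 2*F² (p(F) = (F² + F²) - 7 = 2*F² - 7 = -7 + 2*F²)
(p(y) + (12 - 12))² = ((-7 + 2*(-10)²) + (12 - 12))² = ((-7 + 2*100) + 0)² = ((-7 + 200) + 0)² = (193 + 0)² = 193² = 37249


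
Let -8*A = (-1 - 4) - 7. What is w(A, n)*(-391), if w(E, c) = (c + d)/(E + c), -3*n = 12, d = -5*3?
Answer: -14858/5 ≈ -2971.6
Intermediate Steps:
d = -15
n = -4 (n = -⅓*12 = -4)
A = 3/2 (A = -((-1 - 4) - 7)/8 = -(-5 - 7)/8 = -⅛*(-12) = 3/2 ≈ 1.5000)
w(E, c) = (-15 + c)/(E + c) (w(E, c) = (c - 15)/(E + c) = (-15 + c)/(E + c))
w(A, n)*(-391) = ((-15 - 4)/(3/2 - 4))*(-391) = (-19/(-5/2))*(-391) = -⅖*(-19)*(-391) = (38/5)*(-391) = -14858/5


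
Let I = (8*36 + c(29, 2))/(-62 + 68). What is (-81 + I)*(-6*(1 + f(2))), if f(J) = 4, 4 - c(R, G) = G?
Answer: 980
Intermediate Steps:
c(R, G) = 4 - G
I = 145/3 (I = (8*36 + (4 - 1*2))/(-62 + 68) = (288 + (4 - 2))/6 = (288 + 2)*(⅙) = 290*(⅙) = 145/3 ≈ 48.333)
(-81 + I)*(-6*(1 + f(2))) = (-81 + 145/3)*(-6*(1 + 4)) = -(-196)*1*5 = -(-196)*5 = -98/3*(-30) = 980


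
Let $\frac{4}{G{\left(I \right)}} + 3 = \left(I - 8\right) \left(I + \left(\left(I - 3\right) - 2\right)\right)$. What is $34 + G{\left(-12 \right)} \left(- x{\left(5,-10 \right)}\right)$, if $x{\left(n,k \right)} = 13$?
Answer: $\frac{19566}{577} \approx 33.91$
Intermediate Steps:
$G{\left(I \right)} = \frac{4}{-3 + \left(-8 + I\right) \left(-5 + 2 I\right)}$ ($G{\left(I \right)} = \frac{4}{-3 + \left(I - 8\right) \left(I + \left(\left(I - 3\right) - 2\right)\right)} = \frac{4}{-3 + \left(-8 + I\right) \left(I + \left(\left(-3 + I\right) - 2\right)\right)} = \frac{4}{-3 + \left(-8 + I\right) \left(I + \left(-5 + I\right)\right)} = \frac{4}{-3 + \left(-8 + I\right) \left(-5 + 2 I\right)}$)
$34 + G{\left(-12 \right)} \left(- x{\left(5,-10 \right)}\right) = 34 + \frac{4}{37 - -252 + 2 \left(-12\right)^{2}} \left(\left(-1\right) 13\right) = 34 + \frac{4}{37 + 252 + 2 \cdot 144} \left(-13\right) = 34 + \frac{4}{37 + 252 + 288} \left(-13\right) = 34 + \frac{4}{577} \left(-13\right) = 34 - \frac{52}{577} = \frac{19566}{577}$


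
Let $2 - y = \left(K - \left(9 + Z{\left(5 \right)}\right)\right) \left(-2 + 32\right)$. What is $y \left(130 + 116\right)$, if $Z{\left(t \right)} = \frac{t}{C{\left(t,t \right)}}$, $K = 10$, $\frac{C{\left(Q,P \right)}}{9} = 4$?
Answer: $-5863$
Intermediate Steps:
$C{\left(Q,P \right)} = 36$ ($C{\left(Q,P \right)} = 9 \cdot 4 = 36$)
$Z{\left(t \right)} = \frac{t}{36}$
$y = - \frac{143}{6}$ ($y = 2 - \left(10 - \left(9 + \frac{1}{36} \cdot 5\right)\right) \left(-2 + 32\right) = 2 - \left(10 + \left(\left(-11 + 2\right) - \frac{5}{36}\right)\right) 30 = 2 - \left(10 - \frac{329}{36}\right) 30 = 2 - \frac{31}{36} \cdot 30 = 2 - \frac{155}{6} = - \frac{143}{6} \approx -23.833$)
$y \left(130 + 116\right) = - \frac{143 \left(130 + 116\right)}{6} = \left(- \frac{143}{6}\right) 246 = -5863$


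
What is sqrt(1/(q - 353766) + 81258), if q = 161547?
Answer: sqrt(3002332281790719)/192219 ≈ 285.06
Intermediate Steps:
sqrt(1/(q - 353766) + 81258) = sqrt(1/(161547 - 353766) + 81258) = sqrt(1/(-192219) + 81258) = sqrt(-1/192219 + 81258) = sqrt(15619331501/192219) = sqrt(3002332281790719)/192219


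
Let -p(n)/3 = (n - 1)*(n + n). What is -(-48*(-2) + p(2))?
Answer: -84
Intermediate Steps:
p(n) = -6*n*(-1 + n) (p(n) = -3*(n - 1)*(n + n) = -3*(-1 + n)*2*n = -6*n*(-1 + n))
-(-48*(-2) + p(2)) = -(-48*(-2) + 6*2*(1 - 1*2)) = -(96 + 6*2*(1 - 2)) = -(96 + 6*2*(-1)) = -(96 - 12) = -1*84 = -84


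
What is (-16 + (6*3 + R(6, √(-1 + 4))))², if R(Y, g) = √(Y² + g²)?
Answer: (2 + √39)² ≈ 67.980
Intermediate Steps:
(-16 + (6*3 + R(6, √(-1 + 4))))² = (-16 + (6*3 + √(6² + (√(-1 + 4))²)))² = (-16 + (18 + √(36 + (√3)²)))² = (-16 + (18 + √(36 + 3)))² = (-16 + (18 + √39))² = (2 + √39)²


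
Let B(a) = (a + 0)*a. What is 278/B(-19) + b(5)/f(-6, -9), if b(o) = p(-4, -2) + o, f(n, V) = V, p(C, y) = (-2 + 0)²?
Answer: -83/361 ≈ -0.22992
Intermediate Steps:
p(C, y) = 4 (p(C, y) = (-2)² = 4)
B(a) = a² (B(a) = a*a = a²)
b(o) = 4 + o
278/B(-19) + b(5)/f(-6, -9) = 278/((-19)²) + (4 + 5)/(-9) = 278/361 + 9*(-⅑) = 278*(1/361) - 1 = 278/361 - 1 = -83/361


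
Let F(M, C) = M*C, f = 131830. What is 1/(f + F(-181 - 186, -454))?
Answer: 1/298448 ≈ 3.3507e-6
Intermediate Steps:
F(M, C) = C*M
1/(f + F(-181 - 186, -454)) = 1/(131830 - 454*(-181 - 186)) = 1/(131830 - 454*(-367)) = 1/(131830 + 166618) = 1/298448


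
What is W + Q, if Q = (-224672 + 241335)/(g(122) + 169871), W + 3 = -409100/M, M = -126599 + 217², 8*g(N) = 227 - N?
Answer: 24241608265/10805989423 ≈ 2.2433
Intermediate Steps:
g(N) = 227/8 - N/8 (g(N) = (227 - N)/8 = 227/8 - N/8)
M = -79510 (M = -126599 + 47089 = -79510)
W = 17057/7951 (W = -3 - 409100/(-79510) = -3 - 409100*(-1/79510) = -3 + 40910/7951 = 17057/7951 ≈ 2.1453)
Q = 133304/1359073 (Q = (-224672 + 241335)/((227/8 - ⅛*122) + 169871) = 16663/((227/8 - 61/4) + 169871) = 16663/(105/8 + 169871) = 16663/(1359073/8) = 16663*(8/1359073) = 133304/1359073 ≈ 0.098084)
W + Q = 17057/7951 + 133304/1359073 = 24241608265/10805989423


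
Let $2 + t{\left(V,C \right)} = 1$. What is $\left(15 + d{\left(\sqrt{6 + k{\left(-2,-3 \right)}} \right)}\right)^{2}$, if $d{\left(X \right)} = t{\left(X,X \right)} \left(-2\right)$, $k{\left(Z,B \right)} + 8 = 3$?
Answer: $289$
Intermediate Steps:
$t{\left(V,C \right)} = -1$ ($t{\left(V,C \right)} = -2 + 1 = -1$)
$k{\left(Z,B \right)} = -5$ ($k{\left(Z,B \right)} = -8 + 3 = -5$)
$d{\left(X \right)} = 2$ ($d{\left(X \right)} = \left(-1\right) \left(-2\right) = 2$)
$\left(15 + d{\left(\sqrt{6 + k{\left(-2,-3 \right)}} \right)}\right)^{2} = \left(15 + 2\right)^{2} = 17^{2} = 289$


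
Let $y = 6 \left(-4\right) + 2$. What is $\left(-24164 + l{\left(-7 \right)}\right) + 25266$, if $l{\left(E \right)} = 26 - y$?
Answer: $1150$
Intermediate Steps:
$y = -22$ ($y = -24 + 2 = -22$)
$l{\left(E \right)} = 48$ ($l{\left(E \right)} = 26 - -22 = 26 + 22 = 48$)
$\left(-24164 + l{\left(-7 \right)}\right) + 25266 = \left(-24164 + 48\right) + 25266 = -24116 + 25266 = 1150$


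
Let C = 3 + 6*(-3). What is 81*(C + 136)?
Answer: 9801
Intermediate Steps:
C = -15 (C = 3 - 18 = -15)
81*(C + 136) = 81*(-15 + 136) = 81*121 = 9801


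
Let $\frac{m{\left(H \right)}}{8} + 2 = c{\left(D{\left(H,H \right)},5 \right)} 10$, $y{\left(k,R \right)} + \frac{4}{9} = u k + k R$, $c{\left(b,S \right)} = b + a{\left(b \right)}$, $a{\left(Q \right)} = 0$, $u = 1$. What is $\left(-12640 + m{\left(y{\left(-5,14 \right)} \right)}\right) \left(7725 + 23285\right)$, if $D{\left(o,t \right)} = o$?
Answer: $- \frac{5216626240}{9} \approx -5.7962 \cdot 10^{8}$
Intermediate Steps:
$c{\left(b,S \right)} = b$ ($c{\left(b,S \right)} = b + 0 = b$)
$y{\left(k,R \right)} = - \frac{4}{9} + k + R k$ ($y{\left(k,R \right)} = - \frac{4}{9} + \left(1 k + k R\right) = - \frac{4}{9} + \left(k + R k\right) = - \frac{4}{9} + k + R k$)
$m{\left(H \right)} = -16 + 80 H$ ($m{\left(H \right)} = -16 + 8 H 10 = -16 + 8 \cdot 10 H = -16 + 80 H$)
$\left(-12640 + m{\left(y{\left(-5,14 \right)} \right)}\right) \left(7725 + 23285\right) = \left(-12640 + \left(-16 + 80 \left(- \frac{4}{9} - 5 + 14 \left(-5\right)\right)\right)\right) \left(7725 + 23285\right) = \left(-12640 + \left(-16 + 80 \left(- \frac{4}{9} - 5 - 70\right)\right)\right) 31010 = \left(-12640 + \left(-16 + 80 \left(- \frac{679}{9}\right)\right)\right) 31010 = \left(-12640 - \frac{54464}{9}\right) 31010 = \left(- \frac{168224}{9}\right) 31010 = - \frac{5216626240}{9}$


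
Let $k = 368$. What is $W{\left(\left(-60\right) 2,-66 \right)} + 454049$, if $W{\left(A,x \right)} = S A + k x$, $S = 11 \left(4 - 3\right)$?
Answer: $428441$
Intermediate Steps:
$S = 11$ ($S = 11 \cdot 1 = 11$)
$W{\left(A,x \right)} = 11 A + 368 x$
$W{\left(\left(-60\right) 2,-66 \right)} + 454049 = \left(11 \left(\left(-60\right) 2\right) + 368 \left(-66\right)\right) + 454049 = \left(11 \left(-120\right) - 24288\right) + 454049 = \left(-1320 - 24288\right) + 454049 = -25608 + 454049 = 428441$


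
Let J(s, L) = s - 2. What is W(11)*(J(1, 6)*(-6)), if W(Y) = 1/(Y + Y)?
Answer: 3/11 ≈ 0.27273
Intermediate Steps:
J(s, L) = -2 + s
W(Y) = 1/(2*Y)
W(11)*(J(1, 6)*(-6)) = ((1/2)/11)*((-2 + 1)*(-6)) = ((1/2)*(1/11))*(-1*(-6)) = (1/22)*6 = 3/11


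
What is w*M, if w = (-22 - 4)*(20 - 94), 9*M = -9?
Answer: -1924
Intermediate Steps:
M = -1 (M = (1/9)*(-9) = -1)
w = 1924 (w = -26*(-74) = 1924)
w*M = 1924*(-1) = -1924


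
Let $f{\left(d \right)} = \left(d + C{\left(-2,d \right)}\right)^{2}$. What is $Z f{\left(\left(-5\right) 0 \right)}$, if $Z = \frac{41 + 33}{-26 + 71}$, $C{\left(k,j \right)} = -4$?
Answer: $\frac{1184}{45} \approx 26.311$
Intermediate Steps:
$f{\left(d \right)} = \left(-4 + d\right)^{2}$ ($f{\left(d \right)} = \left(d - 4\right)^{2} = \left(-4 + d\right)^{2}$)
$Z = \frac{74}{45} \approx 1.6444$
$Z f{\left(\left(-5\right) 0 \right)} = \frac{74 \left(-4 - 0\right)^{2}}{45} = \frac{74 \left(-4 + 0\right)^{2}}{45} = \frac{74 \left(-4\right)^{2}}{45} = \frac{74}{45} \cdot 16 = \frac{1184}{45}$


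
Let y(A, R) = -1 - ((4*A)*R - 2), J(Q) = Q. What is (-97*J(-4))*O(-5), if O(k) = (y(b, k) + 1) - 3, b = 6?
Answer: 46172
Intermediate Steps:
y(A, R) = 1 - 4*A*R (y(A, R) = -1 - (4*A*R - 2) = -1 - (-2 + 4*A*R) = -1 + (2 - 4*A*R) = 1 - 4*A*R)
O(k) = -1 - 24*k (O(k) = ((1 - 4*6*k) + 1) - 3 = ((1 - 24*k) + 1) - 3 = (2 - 24*k) - 3 = -1 - 24*k)
(-97*J(-4))*O(-5) = (-97*(-4))*(-1 - 24*(-5)) = 388*(-1 + 120) = 388*119 = 46172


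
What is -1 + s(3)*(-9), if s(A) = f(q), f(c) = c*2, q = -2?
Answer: 35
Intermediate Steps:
f(c) = 2*c
s(A) = -4 (s(A) = 2*(-2) = -4)
-1 + s(3)*(-9) = -1 - 4*(-9) = -1 + 36 = 35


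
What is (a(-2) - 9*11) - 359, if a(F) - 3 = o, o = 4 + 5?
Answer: -446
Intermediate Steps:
o = 9
a(F) = 12 (a(F) = 3 + 9 = 12)
(a(-2) - 9*11) - 359 = (12 - 9*11) - 359 = (12 - 99) - 359 = -87 - 359 = -446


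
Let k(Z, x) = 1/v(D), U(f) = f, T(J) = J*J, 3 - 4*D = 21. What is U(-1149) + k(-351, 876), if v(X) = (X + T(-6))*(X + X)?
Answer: -651485/567 ≈ -1149.0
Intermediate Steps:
D = -9/2 (D = ¾ - ¼*21 = ¾ - 21/4 = -9/2 ≈ -4.5000)
T(J) = J²
v(X) = 2*X*(36 + X) (v(X) = (X + (-6)²)*(X + X) = (X + 36)*(2*X) = (36 + X)*(2*X) = 2*X*(36 + X))
k(Z, x) = -2/567 (k(Z, x) = 1/(2*(-9/2)*(36 - 9/2)) = 1/(2*(-9/2)*(63/2)) = 1/(-567/2) = -2/567)
U(-1149) + k(-351, 876) = -1149 - 2/567 = -651485/567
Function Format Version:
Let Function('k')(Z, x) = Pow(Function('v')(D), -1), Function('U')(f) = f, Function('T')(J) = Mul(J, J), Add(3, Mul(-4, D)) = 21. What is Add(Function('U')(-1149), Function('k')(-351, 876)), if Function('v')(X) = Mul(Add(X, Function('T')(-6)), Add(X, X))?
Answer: Rational(-651485, 567) ≈ -1149.0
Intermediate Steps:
D = Rational(-9, 2) (D = Add(Rational(3, 4), Mul(Rational(-1, 4), 21)) = Add(Rational(3, 4), Rational(-21, 4)) = Rational(-9, 2) ≈ -4.5000)
Function('T')(J) = Pow(J, 2)
Function('v')(X) = Mul(2, X, Add(36, X)) (Function('v')(X) = Mul(Add(X, Pow(-6, 2)), Add(X, X)) = Mul(Add(X, 36), Mul(2, X)) = Mul(Add(36, X), Mul(2, X)) = Mul(2, X, Add(36, X)))
Function('k')(Z, x) = Rational(-2, 567) (Function('k')(Z, x) = Pow(Mul(2, Rational(-9, 2), Add(36, Rational(-9, 2))), -1) = Pow(Mul(2, Rational(-9, 2), Rational(63, 2)), -1) = Pow(Rational(-567, 2), -1) = Rational(-2, 567))
Add(Function('U')(-1149), Function('k')(-351, 876)) = Add(-1149, Rational(-2, 567)) = Rational(-651485, 567)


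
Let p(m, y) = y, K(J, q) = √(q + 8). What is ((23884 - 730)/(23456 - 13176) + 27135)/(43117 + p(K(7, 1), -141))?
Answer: 139485477/220896640 ≈ 0.63145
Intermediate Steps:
K(J, q) = √(8 + q)
((23884 - 730)/(23456 - 13176) + 27135)/(43117 + p(K(7, 1), -141)) = ((23884 - 730)/(23456 - 13176) + 27135)/(43117 - 141) = (23154/10280 + 27135)/42976 = (23154*(1/10280) + 27135)*(1/42976) = (11577/5140 + 27135)*(1/42976) = (139485477/5140)*(1/42976) = 139485477/220896640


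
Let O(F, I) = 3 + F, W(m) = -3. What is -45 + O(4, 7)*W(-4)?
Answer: -66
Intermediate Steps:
-45 + O(4, 7)*W(-4) = -45 + (3 + 4)*(-3) = -45 + 7*(-3) = -45 - 21 = -66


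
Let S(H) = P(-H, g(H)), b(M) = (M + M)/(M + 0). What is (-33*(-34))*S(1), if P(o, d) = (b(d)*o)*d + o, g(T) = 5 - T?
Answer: -10098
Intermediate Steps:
b(M) = 2 (b(M) = (2*M)/M = 2)
P(o, d) = o + 2*d*o (P(o, d) = (2*o)*d + o = 2*d*o + o = o + 2*d*o)
S(H) = -H*(11 - 2*H) (S(H) = (-H)*(1 + 2*(5 - H)) = (-H)*(1 + (10 - 2*H)) = (-H)*(11 - 2*H) = -H*(11 - 2*H))
(-33*(-34))*S(1) = (-33*(-34))*(1*(-11 + 2*1)) = 1122*(1*(-11 + 2)) = 1122*(1*(-9)) = 1122*(-9) = -10098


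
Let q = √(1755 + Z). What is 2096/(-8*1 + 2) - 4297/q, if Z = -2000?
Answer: -1048/3 + 4297*I*√5/35 ≈ -349.33 + 274.53*I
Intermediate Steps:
q = 7*I*√5 (q = √(1755 - 2000) = √(-245) = 7*I*√5 ≈ 15.652*I)
2096/(-8*1 + 2) - 4297/q = 2096/(-8*1 + 2) - 4297*(-I*√5/35) = 2096/(-8 + 2) - (-4297)*I*√5/35 = 2096/(-6) + 4297*I*√5/35 = 2096*(-⅙) + 4297*I*√5/35 = -1048/3 + 4297*I*√5/35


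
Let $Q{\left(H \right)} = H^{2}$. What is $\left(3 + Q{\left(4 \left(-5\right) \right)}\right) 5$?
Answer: $2015$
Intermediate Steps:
$\left(3 + Q{\left(4 \left(-5\right) \right)}\right) 5 = \left(3 + \left(4 \left(-5\right)\right)^{2}\right) 5 = \left(3 + \left(-20\right)^{2}\right) 5 = \left(3 + 400\right) 5 = 403 \cdot 5 = 2015$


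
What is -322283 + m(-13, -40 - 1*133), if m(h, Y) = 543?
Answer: -321740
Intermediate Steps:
-322283 + m(-13, -40 - 1*133) = -322283 + 543 = -321740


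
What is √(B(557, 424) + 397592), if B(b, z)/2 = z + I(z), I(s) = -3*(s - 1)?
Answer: √395902 ≈ 629.21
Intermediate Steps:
I(s) = 3 - 3*s (I(s) = -3*(-1 + s) = 3 - 3*s)
B(b, z) = 6 - 4*z (B(b, z) = 2*(z + (3 - 3*z)) = 2*(3 - 2*z) = 6 - 4*z)
√(B(557, 424) + 397592) = √((6 - 4*424) + 397592) = √((6 - 1696) + 397592) = √(-1690 + 397592) = √395902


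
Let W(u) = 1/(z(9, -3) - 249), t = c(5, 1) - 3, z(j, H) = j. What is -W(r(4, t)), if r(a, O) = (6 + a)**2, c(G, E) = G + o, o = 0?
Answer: 1/240 ≈ 0.0041667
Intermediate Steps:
c(G, E) = G (c(G, E) = G + 0 = G)
t = 2 (t = 5 - 3 = 2)
W(u) = -1/240 (W(u) = 1/(9 - 249) = 1/(-240) = -1/240)
-W(r(4, t)) = -1*(-1/240) = 1/240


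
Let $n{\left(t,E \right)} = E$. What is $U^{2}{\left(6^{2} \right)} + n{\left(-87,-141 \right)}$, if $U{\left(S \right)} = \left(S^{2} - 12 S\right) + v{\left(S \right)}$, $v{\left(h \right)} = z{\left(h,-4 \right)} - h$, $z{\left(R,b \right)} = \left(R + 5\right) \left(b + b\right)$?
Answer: $249859$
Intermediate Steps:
$z{\left(R,b \right)} = 2 b \left(5 + R\right)$ ($z{\left(R,b \right)} = \left(5 + R\right) 2 b = 2 b \left(5 + R\right)$)
$v{\left(h \right)} = -40 - 9 h$ ($v{\left(h \right)} = 2 \left(-4\right) \left(5 + h\right) - h = \left(-40 - 8 h\right) - h = -40 - 9 h$)
$U{\left(S \right)} = -40 + S^{2} - 21 S$ ($U{\left(S \right)} = \left(S^{2} - 12 S\right) - \left(40 + 9 S\right) = -40 + S^{2} - 21 S$)
$U^{2}{\left(6^{2} \right)} + n{\left(-87,-141 \right)} = \left(-40 + \left(6^{2}\right)^{2} - 21 \cdot 6^{2}\right)^{2} - 141 = \left(-40 + 36^{2} - 756\right)^{2} - 141 = \left(-40 + 1296 - 756\right)^{2} - 141 = 500^{2} - 141 = 250000 - 141 = 249859$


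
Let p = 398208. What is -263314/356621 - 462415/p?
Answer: -269760641027/142009335168 ≈ -1.8996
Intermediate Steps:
-263314/356621 - 462415/p = -263314/356621 - 462415/398208 = -269760641027/142009335168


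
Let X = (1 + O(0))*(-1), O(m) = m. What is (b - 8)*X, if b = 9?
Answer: -1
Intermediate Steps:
X = -1 (X = (1 + 0)*(-1) = 1*(-1) = -1)
(b - 8)*X = (9 - 8)*(-1) = 1*(-1) = -1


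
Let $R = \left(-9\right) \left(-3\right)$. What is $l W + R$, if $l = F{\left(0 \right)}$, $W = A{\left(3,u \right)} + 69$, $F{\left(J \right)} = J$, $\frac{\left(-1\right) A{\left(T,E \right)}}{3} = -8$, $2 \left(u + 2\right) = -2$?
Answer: $27$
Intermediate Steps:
$u = -3$ ($u = -2 + \frac{1}{2} \left(-2\right) = -2 - 1 = -3$)
$A{\left(T,E \right)} = 24$ ($A{\left(T,E \right)} = \left(-3\right) \left(-8\right) = 24$)
$R = 27$
$W = 93$ ($W = 24 + 69 = 93$)
$l = 0$
$l W + R = 0 \cdot 93 + 27 = 0 + 27 = 27$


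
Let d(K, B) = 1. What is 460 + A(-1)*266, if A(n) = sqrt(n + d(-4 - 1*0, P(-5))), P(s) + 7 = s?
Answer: 460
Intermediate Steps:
P(s) = -7 + s
A(n) = sqrt(1 + n) (A(n) = sqrt(n + 1) = sqrt(1 + n))
460 + A(-1)*266 = 460 + sqrt(1 - 1)*266 = 460 + sqrt(0)*266 = 460 + 0*266 = 460 + 0 = 460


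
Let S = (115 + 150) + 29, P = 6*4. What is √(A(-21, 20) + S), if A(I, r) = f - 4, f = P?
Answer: √314 ≈ 17.720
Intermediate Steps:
P = 24
f = 24
A(I, r) = 20 (A(I, r) = 24 - 4 = 20)
S = 294 (S = 265 + 29 = 294)
√(A(-21, 20) + S) = √(20 + 294) = √314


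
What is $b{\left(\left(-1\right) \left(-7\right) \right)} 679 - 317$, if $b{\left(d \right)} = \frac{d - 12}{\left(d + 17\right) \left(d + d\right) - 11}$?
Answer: $- \frac{21284}{65} \approx -327.45$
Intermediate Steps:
$b{\left(d \right)} = \frac{-12 + d}{-11 + 2 d \left(17 + d\right)}$ ($b{\left(d \right)} = \frac{-12 + d}{\left(17 + d\right) 2 d - 11} = \frac{-12 + d}{2 d \left(17 + d\right) - 11} = \frac{-12 + d}{-11 + 2 d \left(17 + d\right)}$)
$b{\left(\left(-1\right) \left(-7\right) \right)} 679 - 317 = \frac{-12 - -7}{-11 + 2 \left(\left(-1\right) \left(-7\right)\right)^{2} + 34 \left(\left(-1\right) \left(-7\right)\right)} 679 - 317 = \frac{-12 + 7}{-11 + 2 \cdot 7^{2} + 34 \cdot 7} \cdot 679 - 317 = \frac{1}{-11 + 2 \cdot 49 + 238} \left(-5\right) 679 - 317 = \frac{1}{-11 + 98 + 238} \left(-5\right) 679 - 317 = \frac{1}{325} \left(-5\right) 679 - 317 = \left(- \frac{1}{65}\right) 679 - 317 = - \frac{679}{65} - 317 = - \frac{21284}{65}$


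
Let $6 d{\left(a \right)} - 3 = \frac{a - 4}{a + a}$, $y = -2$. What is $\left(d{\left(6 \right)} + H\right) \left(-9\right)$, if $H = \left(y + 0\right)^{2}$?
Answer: $- \frac{163}{4} \approx -40.75$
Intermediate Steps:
$H = 4$ ($H = \left(-2 + 0\right)^{2} = \left(-2\right)^{2} = 4$)
$d{\left(a \right)} = \frac{1}{2} + \frac{-4 + a}{12 a}$ ($d{\left(a \right)} = \frac{1}{2} + \frac{\left(a - 4\right) \frac{1}{a + a}}{6} = \frac{1}{2} + \frac{\left(-4 + a\right) \frac{1}{2 a}}{6} = \frac{1}{2} + \frac{\frac{1}{2} \frac{1}{a} \left(-4 + a\right)}{6} = \frac{1}{2} + \frac{-4 + a}{12 a}$)
$\left(d{\left(6 \right)} + H\right) \left(-9\right) = \left(\frac{-4 + 7 \cdot 6}{12 \cdot 6} + 4\right) \left(-9\right) = \left(\frac{1}{12} \cdot \frac{1}{6} \left(-4 + 42\right) + 4\right) \left(-9\right) = \left(\frac{1}{12} \cdot \frac{1}{6} \cdot 38 + 4\right) \left(-9\right) = \left(\frac{19}{36} + 4\right) \left(-9\right) = \frac{163}{36} \left(-9\right) = - \frac{163}{4}$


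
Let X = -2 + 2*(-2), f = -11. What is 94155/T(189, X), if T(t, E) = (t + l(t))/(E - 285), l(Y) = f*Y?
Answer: 608869/42 ≈ 14497.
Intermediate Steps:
l(Y) = -11*Y
X = -6 (X = -2 - 4 = -6)
T(t, E) = -10*t/(-285 + E) (T(t, E) = (t - 11*t)/(E - 285) = (-10*t)/(-285 + E) = -10*t/(-285 + E))
94155/T(189, X) = 94155/((-10*189/(-285 - 6))) = 94155/((-10*189/(-291))) = 94155/((-10*189*(-1/291))) = 94155/(630/97) = 94155*(97/630) = 608869/42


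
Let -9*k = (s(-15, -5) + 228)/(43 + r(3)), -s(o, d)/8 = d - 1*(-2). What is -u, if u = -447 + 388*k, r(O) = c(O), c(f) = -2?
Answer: 29191/41 ≈ 711.98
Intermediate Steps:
r(O) = -2
s(o, d) = -16 - 8*d (s(o, d) = -8*(d - 1*(-2)) = -8*(d + 2) = -8*(2 + d) = -16 - 8*d)
k = -28/41 (k = -((-16 - 8*(-5)) + 228)/(9*(43 - 2)) = -((-16 + 40) + 228)/(9*41) = -(24 + 228)/(9*41) = -28/41 ≈ -0.68293)
u = -29191/41 (u = -447 + 388*(-28/41) = -447 - 10864/41 = -29191/41 ≈ -711.98)
-u = -1*(-29191/41) = 29191/41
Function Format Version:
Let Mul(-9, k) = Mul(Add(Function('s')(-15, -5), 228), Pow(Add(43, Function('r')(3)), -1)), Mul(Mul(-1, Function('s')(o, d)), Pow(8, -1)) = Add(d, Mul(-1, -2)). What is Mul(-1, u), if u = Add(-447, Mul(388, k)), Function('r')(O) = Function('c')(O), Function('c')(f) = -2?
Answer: Rational(29191, 41) ≈ 711.98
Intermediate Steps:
Function('r')(O) = -2
Function('s')(o, d) = Add(-16, Mul(-8, d)) (Function('s')(o, d) = Mul(-8, Add(d, Mul(-1, -2))) = Mul(-8, Add(d, 2)) = Mul(-8, Add(2, d)) = Add(-16, Mul(-8, d)))
k = Rational(-28, 41) (k = Mul(Rational(-1, 9), Mul(Add(Add(-16, Mul(-8, -5)), 228), Pow(Add(43, -2), -1))) = Mul(Rational(-1, 9), Mul(Add(Add(-16, 40), 228), Pow(41, -1))) = Mul(Rational(-1, 9), Mul(Add(24, 228), Rational(1, 41))) = Mul(Rational(-1, 9), Mul(252, Rational(1, 41))) = Mul(Rational(-1, 9), Rational(252, 41)) = Rational(-28, 41) ≈ -0.68293)
u = Rational(-29191, 41) (u = Add(-447, Mul(388, Rational(-28, 41))) = Add(-447, Rational(-10864, 41)) = Rational(-29191, 41) ≈ -711.98)
Mul(-1, u) = Mul(-1, Rational(-29191, 41)) = Rational(29191, 41)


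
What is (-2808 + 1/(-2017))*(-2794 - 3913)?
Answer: 37986684059/2017 ≈ 1.8833e+7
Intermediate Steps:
(-2808 + 1/(-2017))*(-2794 - 3913) = (-2808 - 1/2017)*(-6707) = -5663737/2017*(-6707) = 37986684059/2017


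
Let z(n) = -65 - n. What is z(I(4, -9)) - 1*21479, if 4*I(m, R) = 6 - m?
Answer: -43089/2 ≈ -21545.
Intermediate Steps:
I(m, R) = 3/2 - m/4 (I(m, R) = (6 - m)/4 = 3/2 - m/4)
z(I(4, -9)) - 1*21479 = (-65 - (3/2 - ¼*4)) - 1*21479 = (-65 - (3/2 - 1)) - 21479 = (-65 - 1*½) - 21479 = (-65 - ½) - 21479 = -131/2 - 21479 = -43089/2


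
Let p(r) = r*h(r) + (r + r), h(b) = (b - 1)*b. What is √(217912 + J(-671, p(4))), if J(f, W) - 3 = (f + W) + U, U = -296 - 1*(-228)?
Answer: 4*√13577 ≈ 466.08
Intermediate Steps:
h(b) = b*(-1 + b) (h(b) = (-1 + b)*b = b*(-1 + b))
U = -68 (U = -296 + 228 = -68)
p(r) = 2*r + r²*(-1 + r) (p(r) = r*(r*(-1 + r)) + (r + r) = r²*(-1 + r) + 2*r = 2*r + r²*(-1 + r))
J(f, W) = -65 + W + f (J(f, W) = 3 + ((f + W) - 68) = 3 + ((W + f) - 68) = 3 + (-68 + W + f) = -65 + W + f)
√(217912 + J(-671, p(4))) = √(217912 + (-65 + 4*(2 + 4*(-1 + 4)) - 671)) = √(217912 + (-65 + 4*(2 + 4*3) - 671)) = √(217912 + (-65 + 4*(2 + 12) - 671)) = √(217912 + (-65 + 4*14 - 671)) = √(217912 + (-65 + 56 - 671)) = √(217912 - 680) = √217232 = 4*√13577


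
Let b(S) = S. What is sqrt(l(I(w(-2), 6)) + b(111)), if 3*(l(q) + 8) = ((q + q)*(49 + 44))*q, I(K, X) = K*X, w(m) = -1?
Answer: sqrt(2335) ≈ 48.322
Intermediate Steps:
l(q) = -8 + 62*q**2 (l(q) = -8 + (((q + q)*(49 + 44))*q)/3 = -8 + (((2*q)*93)*q)/3 = -8 + ((186*q)*q)/3 = -8 + (186*q**2)/3 = -8 + 62*q**2)
sqrt(l(I(w(-2), 6)) + b(111)) = sqrt((-8 + 62*(-1*6)**2) + 111) = sqrt((-8 + 62*(-6)**2) + 111) = sqrt((-8 + 62*36) + 111) = sqrt((-8 + 2232) + 111) = sqrt(2224 + 111) = sqrt(2335)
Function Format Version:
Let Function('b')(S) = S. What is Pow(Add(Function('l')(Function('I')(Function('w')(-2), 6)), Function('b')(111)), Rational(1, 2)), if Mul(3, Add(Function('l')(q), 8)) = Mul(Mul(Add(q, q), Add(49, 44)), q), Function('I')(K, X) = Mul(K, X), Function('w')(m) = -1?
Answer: Pow(2335, Rational(1, 2)) ≈ 48.322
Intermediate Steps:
Function('l')(q) = Add(-8, Mul(62, Pow(q, 2))) (Function('l')(q) = Add(-8, Mul(Rational(1, 3), Mul(Mul(Add(q, q), Add(49, 44)), q))) = Add(-8, Mul(Rational(1, 3), Mul(Mul(Mul(2, q), 93), q))) = Add(-8, Mul(Rational(1, 3), Mul(Mul(186, q), q))) = Add(-8, Mul(Rational(1, 3), Mul(186, Pow(q, 2)))) = Add(-8, Mul(62, Pow(q, 2))))
Pow(Add(Function('l')(Function('I')(Function('w')(-2), 6)), Function('b')(111)), Rational(1, 2)) = Pow(Add(Add(-8, Mul(62, Pow(Mul(-1, 6), 2))), 111), Rational(1, 2)) = Pow(Add(Add(-8, Mul(62, Pow(-6, 2))), 111), Rational(1, 2)) = Pow(Add(Add(-8, Mul(62, 36)), 111), Rational(1, 2)) = Pow(Add(Add(-8, 2232), 111), Rational(1, 2)) = Pow(Add(2224, 111), Rational(1, 2)) = Pow(2335, Rational(1, 2))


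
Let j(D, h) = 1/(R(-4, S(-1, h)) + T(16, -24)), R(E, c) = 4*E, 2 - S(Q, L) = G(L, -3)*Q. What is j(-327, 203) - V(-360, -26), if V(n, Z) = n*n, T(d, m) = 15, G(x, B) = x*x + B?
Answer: -129601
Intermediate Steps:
G(x, B) = B + x² (G(x, B) = x² + B = B + x²)
S(Q, L) = 2 - Q*(-3 + L²) (S(Q, L) = 2 - (-3 + L²)*Q = 2 - Q*(-3 + L²))
j(D, h) = -1 (j(D, h) = 1/(4*(-4) + 15) = 1/(-16 + 15) = 1/(-1) = -1)
V(n, Z) = n²
j(-327, 203) - V(-360, -26) = -1 - 1*(-360)² = -1 - 1*129600 = -1 - 129600 = -129601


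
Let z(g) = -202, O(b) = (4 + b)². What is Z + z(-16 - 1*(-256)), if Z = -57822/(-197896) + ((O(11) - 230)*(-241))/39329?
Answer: -784831957125/3891525892 ≈ -201.68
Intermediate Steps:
Z = 1256273059/3891525892 (Z = -57822/(-197896) + (((4 + 11)² - 230)*(-241))/39329 = -57822*(-1/197896) + ((15² - 230)*(-241))*(1/39329) = 28911/98948 + ((225 - 230)*(-241))*(1/39329) = 28911/98948 - 5*(-241)*(1/39329) = 28911/98948 + 1205*(1/39329) = 28911/98948 + 1205/39329 = 1256273059/3891525892 ≈ 0.32282)
Z + z(-16 - 1*(-256)) = 1256273059/3891525892 - 202 = -784831957125/3891525892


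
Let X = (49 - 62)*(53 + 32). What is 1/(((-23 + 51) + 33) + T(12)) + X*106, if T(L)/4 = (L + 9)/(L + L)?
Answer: -15109768/129 ≈ -1.1713e+5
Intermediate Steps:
T(L) = 2*(9 + L)/L (T(L) = 4*((L + 9)/(L + L)) = 4*((9 + L)/((2*L))) = 4*((9 + L)*(1/(2*L))) = 4*((9 + L)/(2*L)) = 2*(9 + L)/L)
X = -1105 (X = -13*85 = -1105)
1/(((-23 + 51) + 33) + T(12)) + X*106 = 1/(((-23 + 51) + 33) + (2 + 18/12)) - 1105*106 = 1/((28 + 33) + (2 + 18*(1/12))) - 117130 = 1/(61 + (2 + 3/2)) - 117130 = 1/(61 + 7/2) - 117130 = 1/(129/2) - 117130 = 2/129 - 117130 = -15109768/129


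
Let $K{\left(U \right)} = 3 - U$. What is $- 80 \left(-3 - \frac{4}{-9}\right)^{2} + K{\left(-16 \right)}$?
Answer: $- \frac{40781}{81} \approx -503.47$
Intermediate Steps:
$- 80 \left(-3 - \frac{4}{-9}\right)^{2} + K{\left(-16 \right)} = - 80 \left(-3 - \frac{4}{-9}\right)^{2} + \left(3 - -16\right) = - 80 \left(-3 - - \frac{4}{9}\right)^{2} + \left(3 + 16\right) = - 80 \left(-3 + \frac{4}{9}\right)^{2} + 19 = - 80 \left(- \frac{23}{9}\right)^{2} + 19 = \left(-80\right) \frac{529}{81} + 19 = - \frac{42320}{81} + 19 = - \frac{40781}{81}$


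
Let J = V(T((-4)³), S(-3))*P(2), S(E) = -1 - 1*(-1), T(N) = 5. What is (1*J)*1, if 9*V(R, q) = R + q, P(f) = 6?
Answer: 10/3 ≈ 3.3333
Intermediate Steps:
S(E) = 0 (S(E) = -1 + 1 = 0)
V(R, q) = R/9 + q/9 (V(R, q) = (R + q)/9 = R/9 + q/9)
J = 10/3 (J = ((⅑)*5 + (⅑)*0)*6 = (5/9 + 0)*6 = (5/9)*6 = 10/3 ≈ 3.3333)
(1*J)*1 = (1*(10/3))*1 = (10/3)*1 = 10/3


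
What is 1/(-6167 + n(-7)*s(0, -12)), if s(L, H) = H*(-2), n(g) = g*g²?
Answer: -1/14399 ≈ -6.9449e-5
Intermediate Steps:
n(g) = g³
s(L, H) = -2*H
1/(-6167 + n(-7)*s(0, -12)) = 1/(-6167 + (-7)³*(-2*(-12))) = 1/(-6167 - 343*24) = 1/(-6167 - 8232) = 1/(-14399) = -1/14399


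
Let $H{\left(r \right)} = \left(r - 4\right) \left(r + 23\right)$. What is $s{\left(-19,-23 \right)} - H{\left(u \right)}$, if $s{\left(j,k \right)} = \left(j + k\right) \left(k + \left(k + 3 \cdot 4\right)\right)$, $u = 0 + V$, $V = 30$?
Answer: $50$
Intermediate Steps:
$u = 30$ ($u = 0 + 30 = 30$)
$H{\left(r \right)} = \left(-4 + r\right) \left(23 + r\right)$
$s{\left(j,k \right)} = \left(12 + 2 k\right) \left(j + k\right)$ ($s{\left(j,k \right)} = \left(j + k\right) \left(k + \left(k + 12\right)\right) = \left(j + k\right) \left(k + \left(12 + k\right)\right) = \left(j + k\right) \left(12 + 2 k\right) = \left(12 + 2 k\right) \left(j + k\right)$)
$s{\left(-19,-23 \right)} - H{\left(u \right)} = \left(2 \left(-23\right)^{2} + 12 \left(-19\right) + 12 \left(-23\right) + 2 \left(-19\right) \left(-23\right)\right) - \left(-92 + 30^{2} + 19 \cdot 30\right) = \left(2 \cdot 529 - 228 - 276 + 874\right) - \left(-92 + 900 + 570\right) = \left(1058 - 228 - 276 + 874\right) - 1378 = 1428 - 1378 = 50$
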